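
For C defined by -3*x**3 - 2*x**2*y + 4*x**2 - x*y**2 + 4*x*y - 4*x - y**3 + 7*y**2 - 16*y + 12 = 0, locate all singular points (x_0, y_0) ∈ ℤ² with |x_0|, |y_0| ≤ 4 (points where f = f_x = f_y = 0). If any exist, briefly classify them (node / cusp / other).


Singular points: {(0, 2)}; classification: cusp.

Compute partial derivatives:
  f_x = -9*x**2 - 4*x*y + 8*x - y**2 + 4*y - 4.
  f_y = -2*x**2 - 2*x*y + 4*x - 3*y**2 + 14*y - 16.
Scan x_0 ∈ {−4, ..., 4}. For each x_0, f_y(x_0, y) is a polynomial in y; find its integer roots y ∈ {−4, ..., 4}, then test f_x and f at those candidates.
  x = -4: f_y(-4, y) = -3*y**2 + 22*y - 64; no integer root y with |y| ≤ 4.
  x = -3: f_y(-3, y) = -3*y**2 + 20*y - 46; no integer root y with |y| ≤ 4.
  x = -2: f_y(-2, y) = -3*y**2 + 18*y - 32; no integer root y with |y| ≤ 4.
  x = -1: f_y(-1, y) = -3*y**2 + 16*y - 22; no integer root y with |y| ≤ 4.
  x = 0: f_y(0, y) = -3*y**2 + 14*y - 16; vanishes at y ∈ {2}. (0, 2): f_x = 0, f = 0 — SINGULAR.
  x = 1: f_y(1, y) = -3*y**2 + 12*y - 14; no integer root y with |y| ≤ 4.
  x = 2: f_y(2, y) = -3*y**2 + 10*y - 16; no integer root y with |y| ≤ 4.
  x = 3: f_y(3, y) = -3*y**2 + 8*y - 22; no integer root y with |y| ≤ 4.
  x = 4: f_y(4, y) = -3*y**2 + 6*y - 32; no integer root y with |y| ≤ 4.
Only singular point on the grid: (0, 2).
Classify: substitute x = 0 + u, y = 2 + v and expand: f = -3*u**3 - 2*u**2*v - u*v**2 - v**3 + v**2.
No constant or linear terms (consistent with a singular point). Quadratic part: v**2. Cubic part: -3*u**3 - 2*u**2*v - u*v**2 - v**3.
The quadratic part v**2 is a perfect square, so there is a single (double) tangent line v = 0, i.e. y = 2. Restricting the cubic part to that line (v = 0) leaves -3*u**3 ≠ 0, so f is not divisible by v and the branch is v² ≈ 3*u**3 to lowest order — this is a cusp.
Classification: cusp.


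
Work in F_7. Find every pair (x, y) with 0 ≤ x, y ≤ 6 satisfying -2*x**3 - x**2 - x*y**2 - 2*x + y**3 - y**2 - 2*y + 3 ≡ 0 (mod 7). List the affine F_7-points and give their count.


Affine F_7-points: {(1, 5), (2, 0), (5, 3), (5, 4), (5, 6), (6, 6)}; count = 6.

For each of the 49 pairs (x, y) ∈ F_7², evaluate f(x, y) mod 7. Record the zeros.
  x = 0: [0↦3, 1↦1, 2↦3, 3↦1, 4↦1, 5↦2, 6↦3]  zeros at y ∈ ∅
  x = 1: [0↦5, 1↦2, 2↦1, 3↦1, 4↦1, 5↦0, 6↦4]  zeros at y ∈ {5}
  x = 2: [0↦0, 1↦3, 2↦6, 3↦1, 4↦1, 5↦5, 6↦5]  zeros at y ∈ {0}
  x = 3: [0↦4, 1↦6, 2↦6, 3↦3, 4↦3, 5↦5, 6↦1]  zeros at y ∈ ∅
  x = 4: [0↦5, 1↦6, 2↦3, 3↦2, 4↦2, 5↦2, 6↦1]  zeros at y ∈ ∅
  x = 5: [0↦5, 1↦5, 2↦6, 3↦0, 4↦0, 5↦5, 6↦0]  zeros at y ∈ {3, 4, 6}
  x = 6: [0↦6, 1↦5, 2↦3, 3↦6, 4↦6, 5↦2, 6↦0]  zeros at y ∈ {6}
Collecting zeros: affine points = {(1, 5), (2, 0), (5, 3), (5, 4), (5, 6), (6, 6)}.
Total count |C(F_7)_aff| = 6.


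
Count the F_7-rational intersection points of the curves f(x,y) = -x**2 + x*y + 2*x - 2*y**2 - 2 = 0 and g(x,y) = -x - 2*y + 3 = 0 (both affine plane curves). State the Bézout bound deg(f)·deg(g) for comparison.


Common zeros: ∅; count = 0; Bézout bound = 2.

deg(f) = 2, deg(g) = 1, so Bézout bound = 2.
Scan x ∈ F_7. For each x, list the y ∈ F_7 with f(x, y) ≡ 0 and those with g(x, y) ≡ 0 (mod 7); the common zeros in that column are the intersection.
  x = 0: f ≡ 0 at y ∈ ∅; g ≡ 0 at y ∈ {5}; common: ∅.
  x = 1: f ≡ 0 at y ∈ {2}; g ≡ 0 at y ∈ {1}; common: ∅.
  x = 2: f ≡ 0 at y ∈ {3, 5}; g ≡ 0 at y ∈ {4}; common: ∅.
  x = 3: f ≡ 0 at y ∈ {2, 3}; g ≡ 0 at y ∈ {0}; common: ∅.
  x = 4: f ≡ 0 at y ∈ ∅; g ≡ 0 at y ∈ {3}; common: ∅.
  x = 5: f ≡ 0 at y ∈ {1, 5}; g ≡ 0 at y ∈ {6}; common: ∅.
  x = 6: f ≡ 0 at y ∈ ∅; g ≡ 0 at y ∈ {2}; common: ∅.
Collecting: common zeros = ∅, so the count is 0.
Comparison with the Bézout bound: 0 ≤ 2 = deg(f)·deg(g), as expected for curves with no common component (the affine F_7-count falls short of the bound because intersections may lie at infinity, over extension fields, or carry multiplicity).


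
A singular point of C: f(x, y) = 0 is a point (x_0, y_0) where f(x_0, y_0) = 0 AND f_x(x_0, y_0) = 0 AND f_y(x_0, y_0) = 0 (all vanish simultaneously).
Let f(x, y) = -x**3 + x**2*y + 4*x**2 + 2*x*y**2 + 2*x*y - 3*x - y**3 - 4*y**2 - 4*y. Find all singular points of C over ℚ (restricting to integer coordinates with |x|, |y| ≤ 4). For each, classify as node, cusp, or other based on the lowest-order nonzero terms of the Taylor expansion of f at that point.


Singular points: {(1, -1)}; classification: cusp.

Compute partial derivatives:
  f_x = -3*x**2 + 2*x*y + 8*x + 2*y**2 + 2*y - 3.
  f_y = x**2 + 4*x*y + 2*x - 3*y**2 - 8*y - 4.
Scan x_0 ∈ {−4, ..., 4}. For each x_0, f_y(x_0, y) is a polynomial in y; find its integer roots y ∈ {−4, ..., 4}, then test f_x and f at those candidates.
  x = -4: f_y(-4, y) = -3*y**2 - 24*y + 4; no integer root y with |y| ≤ 4.
  x = -3: f_y(-3, y) = -3*y**2 - 20*y - 1; no integer root y with |y| ≤ 4.
  x = -2: f_y(-2, y) = -3*y**2 - 16*y - 4; no integer root y with |y| ≤ 4.
  x = -1: f_y(-1, y) = -3*y**2 - 12*y - 5; no integer root y with |y| ≤ 4.
  x = 0: f_y(0, y) = -3*y**2 - 8*y - 4; vanishes at y ∈ {-2}. (0, -2): f_x = 1 ≠ 0.
  x = 1: f_y(1, y) = -3*y**2 - 4*y - 1; vanishes at y ∈ {-1}. (1, -1): f_x = 0, f = 0 — SINGULAR.
  x = 2: f_y(2, y) = 4 - 3*y**2; no integer root y with |y| ≤ 4.
  x = 3: f_y(3, y) = -3*y**2 + 4*y + 11; no integer root y with |y| ≤ 4.
  x = 4: f_y(4, y) = -3*y**2 + 8*y + 20; no integer root y with |y| ≤ 4.
Only singular point on the grid: (1, -1).
Classify: substitute x = 1 + u, y = -1 + v and expand: f = -u**3 + u**2*v + 2*u*v**2 - v**3 + v**2.
No constant or linear terms (consistent with a singular point). Quadratic part: v**2. Cubic part: -u**3 + u**2*v + 2*u*v**2 - v**3.
The quadratic part v**2 is a perfect square, so there is a single (double) tangent line v = 0, i.e. y = -1. Restricting the cubic part to that line (v = 0) leaves -u**3 ≠ 0, so f is not divisible by v and the branch is v² ≈ u**3 to lowest order — this is a cusp.
Classification: cusp.


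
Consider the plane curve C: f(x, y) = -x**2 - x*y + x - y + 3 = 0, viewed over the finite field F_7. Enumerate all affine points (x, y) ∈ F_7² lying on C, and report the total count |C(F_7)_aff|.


Affine F_7-points: {(0, 3), (1, 5), (2, 5), (3, 1), (4, 1), (5, 3)}; count = 6.

For each of the 49 pairs (x, y) ∈ F_7², evaluate f(x, y) mod 7. Record the zeros.
  x = 0: [0↦3, 1↦2, 2↦1, 3↦0, 4↦6, 5↦5, 6↦4]  zeros at y ∈ {3}
  x = 1: [0↦3, 1↦1, 2↦6, 3↦4, 4↦2, 5↦0, 6↦5]  zeros at y ∈ {5}
  x = 2: [0↦1, 1↦5, 2↦2, 3↦6, 4↦3, 5↦0, 6↦4]  zeros at y ∈ {5}
  x = 3: [0↦4, 1↦0, 2↦3, 3↦6, 4↦2, 5↦5, 6↦1]  zeros at y ∈ {1}
  x = 4: [0↦5, 1↦0, 2↦2, 3↦4, 4↦6, 5↦1, 6↦3]  zeros at y ∈ {1}
  x = 5: [0↦4, 1↦5, 2↦6, 3↦0, 4↦1, 5↦2, 6↦3]  zeros at y ∈ {3}
  x = 6: [0↦1, 1↦1, 2↦1, 3↦1, 4↦1, 5↦1, 6↦1]  zeros at y ∈ ∅
Collecting zeros: affine points = {(0, 3), (1, 5), (2, 5), (3, 1), (4, 1), (5, 3)}.
Total count |C(F_7)_aff| = 6.


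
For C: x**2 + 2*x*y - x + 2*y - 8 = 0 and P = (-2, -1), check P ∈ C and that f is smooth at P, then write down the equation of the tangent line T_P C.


Tangent line at P: -7*x - 2*y - 16 = 0.

Step 1: f(-2, -1) = 0, so P lies on C.
Step 2: partial derivatives
  f_x(x, y) = 2*x + 2*y - 1, f_y(x, y) = 2*x + 2.
  f_x(P) = -7, f_y(P) = -2 (gradient nonzero, so P is smooth).
Step 3: tangent line at P: -7·(x − -2) + -2·(y − -1) = 0.
Expanding: -7*x - 2*y - 16 = 0.


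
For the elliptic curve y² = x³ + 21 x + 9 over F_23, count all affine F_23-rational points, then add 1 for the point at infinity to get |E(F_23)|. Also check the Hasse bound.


Affine points = {(0, 3), (0, 20), (1, 10), (1, 13), (2, 6), (2, 17), (5, 3), (5, 20), (6, 11), (6, 12), (7, 4), (7, 19), (10, 0), (13, 8), (13, 15), (16, 5), (16, 18), (17, 9), (17, 14), (18, 3), (18, 20)}; affine count = 21; |E(F_23)| = 22.

Discriminant check: Δ ∝ 4a³ + 27b² = 4·21³ + 27·9² = 4·9261 + 27·81 ≡ 16 (mod 23). Nonzero ⇒ E is nonsingular.
For each x ∈ F_23, compute rhs = x³ + 21·x + 9 mod 23, then count y ∈ F_23 with y² ≡ rhs.
  x = 0: rhs = 9, matching y values: 3, 20 (2 points).
  x = 1: rhs = 8, matching y values: 10, 13 (2 points).
  x = 2: rhs = 13, matching y values: 6, 17 (2 points).
  x = 3: rhs = 7, matching y values: none (0 points).
  x = 4: rhs = 19, matching y values: none (0 points).
  x = 5: rhs = 9, matching y values: 3, 20 (2 points).
  x = 6: rhs = 6, matching y values: 11, 12 (2 points).
  x = 7: rhs = 16, matching y values: 4, 19 (2 points).
  x = 8: rhs = 22, matching y values: none (0 points).
  x = 9: rhs = 7, matching y values: none (0 points).
  x = 10: rhs = 0, matching y values: 0 (1 points).
  x = 11: rhs = 7, matching y values: none (0 points).
  x = 12: rhs = 11, matching y values: none (0 points).
  x = 13: rhs = 18, matching y values: 8, 15 (2 points).
  x = 14: rhs = 11, matching y values: none (0 points).
  x = 15: rhs = 19, matching y values: none (0 points).
  x = 16: rhs = 2, matching y values: 5, 18 (2 points).
  x = 17: rhs = 12, matching y values: 9, 14 (2 points).
  x = 18: rhs = 9, matching y values: 3, 20 (2 points).
  x = 19: rhs = 22, matching y values: none (0 points).
  x = 20: rhs = 11, matching y values: none (0 points).
  x = 21: rhs = 5, matching y values: none (0 points).
  x = 22: rhs = 10, matching y values: none (0 points).
Total affine count: 21.
Full point count |E(F_23)| = 21 + 1 = 22.
Hasse bound: |22 − (23+1)| = |-2| = 2 ≤ 2√23 ≈ 9.5917 ✓.


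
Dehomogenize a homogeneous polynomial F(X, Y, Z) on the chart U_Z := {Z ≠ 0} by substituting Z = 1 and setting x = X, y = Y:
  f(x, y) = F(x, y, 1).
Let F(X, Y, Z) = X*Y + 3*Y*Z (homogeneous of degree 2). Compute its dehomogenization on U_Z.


f(x, y) = x*y + 3*y

On U_Z we set Z = 1. Each monomial c·X^i·Y^j·Z^k in F becomes c·x^i·y^j·1^k = c·x^i·y^j.
Substituting Z = 1: F(X, Y, 1) = x*y + 3*y.
Note: deg(f) ≤ deg(F) = 2; strict inequality happens when F is divisible by Z (lost terms).


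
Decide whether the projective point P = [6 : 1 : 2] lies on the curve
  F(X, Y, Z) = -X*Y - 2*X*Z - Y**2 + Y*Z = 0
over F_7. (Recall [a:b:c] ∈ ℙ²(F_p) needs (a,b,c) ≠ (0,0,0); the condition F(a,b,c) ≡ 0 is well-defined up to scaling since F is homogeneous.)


F(6,1,2) ≡ 6 (mod 7); P is NOT on the curve.

Evaluate F(6, 1, 2) term-by-term (mod 7).
  -X*Y ↦ -1·6·1·1 = -6
  -2*X*Z ↦ -2·6·1·2 = -24
  -Y**2 ↦ -1·1·1·1 = -1
  Y*Z ↦ 1·1·1·2 = 2
Sum: F(6, 1, 2) = (-6) + (-24) + (-1) + (2) = -29.
Reducing mod 7: -29 ≡ 6 (mod 7).
Since F(a, b, c) ≡ 6 ≠ 0 (mod 7), P does NOT lie on the curve.


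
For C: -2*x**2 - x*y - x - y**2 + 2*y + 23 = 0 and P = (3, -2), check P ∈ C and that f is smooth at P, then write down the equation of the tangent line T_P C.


Tangent line at P: -11*x + 3*y + 39 = 0.

Step 1: f(3, -2) = 0, so P lies on C.
Step 2: partial derivatives
  f_x(x, y) = -4*x - y - 1, f_y(x, y) = -x - 2*y + 2.
  f_x(P) = -11, f_y(P) = 3 (gradient nonzero, so P is smooth).
Step 3: tangent line at P: -11·(x − 3) + 3·(y − -2) = 0.
Expanding: -11*x + 3*y + 39 = 0.


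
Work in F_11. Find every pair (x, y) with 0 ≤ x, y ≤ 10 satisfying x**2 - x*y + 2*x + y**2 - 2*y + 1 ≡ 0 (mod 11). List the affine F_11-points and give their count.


Affine F_11-points: {(0, 1), (1, 6), (1, 8), (3, 6), (3, 10), (5, 8), (5, 10), (6, 4), (7, 4), (7, 5), (10, 0), (10, 1)}; count = 12.

For each of the 121 pairs (x, y) ∈ F_11², evaluate f(x, y) mod 11. Record the zeros.
  x = 0: [0↦1, 1↦0, 2↦1, 3↦4, 4↦9, 5↦5, 6↦3, 7↦3, 8↦5, 9↦9, 10↦4]  zeros at y ∈ {1}
  x = 1: [0↦4, 1↦2, 2↦2, 3↦4, 4↦8, 5↦3, 6↦0, 7↦10, 8↦0, 9↦3, 10↦8]  zeros at y ∈ {6, 8}
  x = 2: [0↦9, 1↦6, 2↦5, 3↦6, 4↦9, 5↦3, 6↦10, 7↦8, 8↦8, 9↦10, 10↦3]  zeros at y ∈ ∅
  x = 3: [0↦5, 1↦1, 2↦10, 3↦10, 4↦1, 5↦5, 6↦0, 7↦8, 8↦7, 9↦8, 10↦0]  zeros at y ∈ {6, 10}
  x = 4: [0↦3, 1↦9, 2↦6, 3↦5, 4↦6, 5↦9, 6↦3, 7↦10, 8↦8, 9↦8, 10↦10]  zeros at y ∈ ∅
  x = 5: [0↦3, 1↦8, 2↦4, 3↦2, 4↦2, 5↦4, 6↦8, 7↦3, 8↦0, 9↦10, 10↦0]  zeros at y ∈ {8, 10}
  x = 6: [0↦5, 1↦9, 2↦4, 3↦1, 4↦0, 5↦1, 6↦4, 7↦9, 8↦5, 9↦3, 10↦3]  zeros at y ∈ {4}
  x = 7: [0↦9, 1↦1, 2↦6, 3↦2, 4↦0, 5↦0, 6↦2, 7↦6, 8↦1, 9↦9, 10↦8]  zeros at y ∈ {4, 5}
  x = 8: [0↦4, 1↦6, 2↦10, 3↦5, 4↦2, 5↦1, 6↦2, 7↦5, 8↦10, 9↦6, 10↦4]  zeros at y ∈ ∅
  x = 9: [0↦1, 1↦2, 2↦5, 3↦10, 4↦6, 5↦4, 6↦4, 7↦6, 8↦10, 9↦5, 10↦2]  zeros at y ∈ ∅
  x = 10: [0↦0, 1↦0, 2↦2, 3↦6, 4↦1, 5↦9, 6↦8, 7↦9, 8↦1, 9↦6, 10↦2]  zeros at y ∈ {0, 1}
Collecting zeros: affine points = {(0, 1), (1, 6), (1, 8), (3, 6), (3, 10), (5, 8), (5, 10), (6, 4), (7, 4), (7, 5), (10, 0), (10, 1)}.
Total count |C(F_11)_aff| = 12.


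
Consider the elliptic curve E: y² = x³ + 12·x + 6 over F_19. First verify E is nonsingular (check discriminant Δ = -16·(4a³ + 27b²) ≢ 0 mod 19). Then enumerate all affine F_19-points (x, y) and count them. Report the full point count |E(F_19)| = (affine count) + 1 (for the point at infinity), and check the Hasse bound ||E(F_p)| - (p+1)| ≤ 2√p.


Affine points = {(0, 5), (0, 14), (1, 0), (2, 0), (4, 2), (4, 17), (5, 1), (5, 18), (6, 3), (6, 16), (8, 5), (8, 14), (9, 8), (9, 11), (10, 9), (10, 10), (11, 5), (11, 14), (12, 4), (12, 15), (14, 7), (14, 12), (16, 0)}; affine count = 23; |E(F_19)| = 24.

Discriminant check: Δ ∝ 4a³ + 27b² = 4·12³ + 27·6² = 4·1728 + 27·36 ≡ 18 (mod 19). Nonzero ⇒ E is nonsingular.
For each x ∈ F_19, compute rhs = x³ + 12·x + 6 mod 19, then count y ∈ F_19 with y² ≡ rhs.
  x = 0: rhs = 6, matching y values: 5, 14 (2 points).
  x = 1: rhs = 0, matching y values: 0 (1 points).
  x = 2: rhs = 0, matching y values: 0 (1 points).
  x = 3: rhs = 12, matching y values: none (0 points).
  x = 4: rhs = 4, matching y values: 2, 17 (2 points).
  x = 5: rhs = 1, matching y values: 1, 18 (2 points).
  x = 6: rhs = 9, matching y values: 3, 16 (2 points).
  x = 7: rhs = 15, matching y values: none (0 points).
  x = 8: rhs = 6, matching y values: 5, 14 (2 points).
  x = 9: rhs = 7, matching y values: 8, 11 (2 points).
  x = 10: rhs = 5, matching y values: 9, 10 (2 points).
  x = 11: rhs = 6, matching y values: 5, 14 (2 points).
  x = 12: rhs = 16, matching y values: 4, 15 (2 points).
  x = 13: rhs = 3, matching y values: none (0 points).
  x = 14: rhs = 11, matching y values: 7, 12 (2 points).
  x = 15: rhs = 8, matching y values: none (0 points).
  x = 16: rhs = 0, matching y values: 0 (1 points).
  x = 17: rhs = 12, matching y values: none (0 points).
  x = 18: rhs = 12, matching y values: none (0 points).
Total affine count: 23.
Full point count |E(F_19)| = 23 + 1 = 24.
Hasse bound: |24 − (19+1)| = |4| = 4 ≤ 2√19 ≈ 8.7178 ✓.


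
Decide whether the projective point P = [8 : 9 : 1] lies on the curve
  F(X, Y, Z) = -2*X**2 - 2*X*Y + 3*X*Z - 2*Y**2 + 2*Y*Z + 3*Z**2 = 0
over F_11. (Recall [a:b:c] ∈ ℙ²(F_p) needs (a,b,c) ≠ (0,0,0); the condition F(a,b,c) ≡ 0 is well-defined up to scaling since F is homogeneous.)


F(8,9,1) ≡ 7 (mod 11); P is NOT on the curve.

Evaluate F(8, 9, 1) term-by-term (mod 11).
  -2*X**2 ↦ -2·64·1·1 = -128
  -2*X*Y ↦ -2·8·9·1 = -144
  3*X*Z ↦ 3·8·1·1 = 24
  -2*Y**2 ↦ -2·1·81·1 = -162
  2*Y*Z ↦ 2·1·9·1 = 18
  3*Z**2 ↦ 3·1·1·1 = 3
Sum: F(8, 9, 1) = (-128) + (-144) + (24) + (-162) + (18) + (3) = -389.
Reducing mod 11: -389 ≡ 7 (mod 11).
Since F(a, b, c) ≡ 7 ≠ 0 (mod 11), P does NOT lie on the curve.


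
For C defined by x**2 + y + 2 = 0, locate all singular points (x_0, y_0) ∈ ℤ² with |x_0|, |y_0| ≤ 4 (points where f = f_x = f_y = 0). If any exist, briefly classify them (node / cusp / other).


No singular points in the scanned grid; C is smooth there.

Compute partial derivatives:
  f_x = 2*x.
  f_y = 1.
f_y = 1 is a nonzero constant, so f_y never vanishes: no point (x, y) can satisfy f = f_x = f_y = 0. In particular no (x, y) ∈ {−4, ..., 4}² is singular; the curve is smooth.


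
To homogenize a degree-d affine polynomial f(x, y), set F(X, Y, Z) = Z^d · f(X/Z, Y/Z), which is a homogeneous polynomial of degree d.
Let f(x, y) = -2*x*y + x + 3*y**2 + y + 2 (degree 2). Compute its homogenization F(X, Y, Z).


F(X, Y, Z) = -2*X*Y + X*Z + 3*Y**2 + Y*Z + 2*Z**2

deg(f) = 2.
Substitute x = X/Z, y = Y/Z into f, then multiply by Z^2.
  monomial -2·x^1·y^1 ↦ -2·X^1·Y^1·Z^0.
  monomial 1·x^1·y^0 ↦ 1·X^1·Y^0·Z^1.
  monomial 3·x^0·y^2 ↦ 3·X^0·Y^2·Z^0.
  monomial 1·x^0·y^1 ↦ 1·X^0·Y^1·Z^1.
  monomial 2·x^0·y^0 ↦ 2·X^0·Y^0·Z^2.
Collecting: F(X, Y, Z) = -2*X*Y + X*Z + 3*Y**2 + Y*Z + 2*Z**2.


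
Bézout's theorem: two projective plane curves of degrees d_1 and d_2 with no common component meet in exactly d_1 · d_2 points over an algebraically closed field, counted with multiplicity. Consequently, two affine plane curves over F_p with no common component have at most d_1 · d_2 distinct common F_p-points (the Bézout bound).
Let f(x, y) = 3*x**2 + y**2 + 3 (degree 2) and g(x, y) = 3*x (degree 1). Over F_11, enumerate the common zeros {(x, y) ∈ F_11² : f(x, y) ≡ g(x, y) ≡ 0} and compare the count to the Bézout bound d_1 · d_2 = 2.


Common zeros: ∅; count = 0; Bézout bound = 2.

deg(f) = 2, deg(g) = 1, so Bézout bound = 2.
Scan x ∈ F_11. For each x, list the y ∈ F_11 with f(x, y) ≡ 0 and those with g(x, y) ≡ 0 (mod 11); the common zeros in that column are the intersection.
  x = 0: f ≡ 0 at y ∈ ∅; g ≡ 0 at y ∈ {0, 1, 2, 3, 4, 5, 6, 7, 8, 9, 10}; common: ∅.
  x = 1: f ≡ 0 at y ∈ {4, 7}; g ≡ 0 at y ∈ ∅; common: ∅.
  x = 2: f ≡ 0 at y ∈ ∅; g ≡ 0 at y ∈ ∅; common: ∅.
  x = 3: f ≡ 0 at y ∈ {5, 6}; g ≡ 0 at y ∈ ∅; common: ∅.
  x = 4: f ≡ 0 at y ∈ {2, 9}; g ≡ 0 at y ∈ ∅; common: ∅.
  x = 5: f ≡ 0 at y ∈ ∅; g ≡ 0 at y ∈ ∅; common: ∅.
  x = 6: f ≡ 0 at y ∈ ∅; g ≡ 0 at y ∈ ∅; common: ∅.
  x = 7: f ≡ 0 at y ∈ {2, 9}; g ≡ 0 at y ∈ ∅; common: ∅.
  x = 8: f ≡ 0 at y ∈ {5, 6}; g ≡ 0 at y ∈ ∅; common: ∅.
  x = 9: f ≡ 0 at y ∈ ∅; g ≡ 0 at y ∈ ∅; common: ∅.
  x = 10: f ≡ 0 at y ∈ {4, 7}; g ≡ 0 at y ∈ ∅; common: ∅.
Collecting: common zeros = ∅, so the count is 0.
Comparison with the Bézout bound: 0 ≤ 2 = deg(f)·deg(g), as expected for curves with no common component (the affine F_11-count falls short of the bound because intersections may lie at infinity, over extension fields, or carry multiplicity).


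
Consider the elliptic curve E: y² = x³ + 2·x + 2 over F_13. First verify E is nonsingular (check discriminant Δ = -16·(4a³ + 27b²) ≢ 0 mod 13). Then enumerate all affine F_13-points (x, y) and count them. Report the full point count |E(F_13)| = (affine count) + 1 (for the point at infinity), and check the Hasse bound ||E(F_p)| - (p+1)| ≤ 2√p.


Affine points = {(2, 1), (2, 12), (3, 3), (3, 10), (4, 3), (4, 10), (6, 3), (6, 10), (8, 6), (8, 7), (11, 4), (11, 9), (12, 5), (12, 8)}; affine count = 14; |E(F_13)| = 15.

Discriminant check: Δ ∝ 4a³ + 27b² = 4·2³ + 27·2² = 4·8 + 27·4 ≡ 10 (mod 13). Nonzero ⇒ E is nonsingular.
For each x ∈ F_13, compute rhs = x³ + 2·x + 2 mod 13, then count y ∈ F_13 with y² ≡ rhs.
  x = 0: rhs = 2, matching y values: none (0 points).
  x = 1: rhs = 5, matching y values: none (0 points).
  x = 2: rhs = 1, matching y values: 1, 12 (2 points).
  x = 3: rhs = 9, matching y values: 3, 10 (2 points).
  x = 4: rhs = 9, matching y values: 3, 10 (2 points).
  x = 5: rhs = 7, matching y values: none (0 points).
  x = 6: rhs = 9, matching y values: 3, 10 (2 points).
  x = 7: rhs = 8, matching y values: none (0 points).
  x = 8: rhs = 10, matching y values: 6, 7 (2 points).
  x = 9: rhs = 8, matching y values: none (0 points).
  x = 10: rhs = 8, matching y values: none (0 points).
  x = 11: rhs = 3, matching y values: 4, 9 (2 points).
  x = 12: rhs = 12, matching y values: 5, 8 (2 points).
Total affine count: 14.
Full point count |E(F_13)| = 14 + 1 = 15.
Hasse bound: |15 − (13+1)| = |1| = 1 ≤ 2√13 ≈ 7.2111 ✓.


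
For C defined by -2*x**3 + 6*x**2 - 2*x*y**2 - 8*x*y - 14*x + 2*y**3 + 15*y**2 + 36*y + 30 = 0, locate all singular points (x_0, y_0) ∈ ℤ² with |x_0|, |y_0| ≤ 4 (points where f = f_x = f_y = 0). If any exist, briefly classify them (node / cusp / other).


Singular points: {(1, -2)}; classification: cusp.

Compute partial derivatives:
  f_x = -6*x**2 + 12*x - 2*y**2 - 8*y - 14.
  f_y = -4*x*y - 8*x + 6*y**2 + 30*y + 36.
Scan x_0 ∈ {−4, ..., 4}. For each x_0, f_y(x_0, y) is a polynomial in y; find its integer roots y ∈ {−4, ..., 4}, then test f_x and f at those candidates.
  x = -4: f_y(-4, y) = 6*y**2 + 46*y + 68; vanishes at y ∈ {-2}. (-4, -2): f_x = -150 ≠ 0.
  x = -3: f_y(-3, y) = 6*y**2 + 42*y + 60; vanishes at y ∈ {-2}. (-3, -2): f_x = -96 ≠ 0.
  x = -2: f_y(-2, y) = 6*y**2 + 38*y + 52; vanishes at y ∈ {-2}. (-2, -2): f_x = -54 ≠ 0.
  x = -1: f_y(-1, y) = 6*y**2 + 34*y + 44; vanishes at y ∈ {-2}. (-1, -2): f_x = -24 ≠ 0.
  x = 0: f_y(0, y) = 6*y**2 + 30*y + 36; vanishes at y ∈ {-3, -2}. (0, -3): f_x = -8 ≠ 0; (0, -2): f_x = -6 ≠ 0.
  x = 1: f_y(1, y) = 6*y**2 + 26*y + 28; vanishes at y ∈ {-2}. (1, -2): f_x = 0, f = 0 — SINGULAR.
  x = 2: f_y(2, y) = 6*y**2 + 22*y + 20; vanishes at y ∈ {-2}. (2, -2): f_x = -6 ≠ 0.
  x = 3: f_y(3, y) = 6*y**2 + 18*y + 12; vanishes at y ∈ {-2, -1}. (3, -2): f_x = -24 ≠ 0; (3, -1): f_x = -26 ≠ 0.
  x = 4: f_y(4, y) = 6*y**2 + 14*y + 4; vanishes at y ∈ {-2}. (4, -2): f_x = -54 ≠ 0.
Only singular point on the grid: (1, -2).
Classify: substitute x = 1 + u, y = -2 + v and expand: f = -2*u**3 - 2*u*v**2 + 2*v**3 + v**2.
No constant or linear terms (consistent with a singular point). Quadratic part: v**2. Cubic part: -2*u**3 - 2*u*v**2 + 2*v**3.
The quadratic part v**2 is a perfect square, so there is a single (double) tangent line v = 0, i.e. y = -2. Restricting the cubic part to that line (v = 0) leaves -2*u**3 ≠ 0, so f is not divisible by v and the branch is v² ≈ 2*u**3 to lowest order — this is a cusp.
Classification: cusp.


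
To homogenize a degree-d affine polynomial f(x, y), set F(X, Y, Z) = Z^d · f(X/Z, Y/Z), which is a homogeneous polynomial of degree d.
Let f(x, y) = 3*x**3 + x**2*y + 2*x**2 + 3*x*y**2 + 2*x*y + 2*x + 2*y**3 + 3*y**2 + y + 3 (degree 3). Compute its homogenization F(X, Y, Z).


F(X, Y, Z) = 3*X**3 + X**2*Y + 2*X**2*Z + 3*X*Y**2 + 2*X*Y*Z + 2*X*Z**2 + 2*Y**3 + 3*Y**2*Z + Y*Z**2 + 3*Z**3

deg(f) = 3.
Substitute x = X/Z, y = Y/Z into f, then multiply by Z^3.
  monomial 3·x^3·y^0 ↦ 3·X^3·Y^0·Z^0.
  monomial 1·x^2·y^1 ↦ 1·X^2·Y^1·Z^0.
  monomial 2·x^2·y^0 ↦ 2·X^2·Y^0·Z^1.
  monomial 3·x^1·y^2 ↦ 3·X^1·Y^2·Z^0.
  monomial 2·x^1·y^1 ↦ 2·X^1·Y^1·Z^1.
  monomial 2·x^1·y^0 ↦ 2·X^1·Y^0·Z^2.
  monomial 2·x^0·y^3 ↦ 2·X^0·Y^3·Z^0.
  monomial 3·x^0·y^2 ↦ 3·X^0·Y^2·Z^1.
  monomial 1·x^0·y^1 ↦ 1·X^0·Y^1·Z^2.
  monomial 3·x^0·y^0 ↦ 3·X^0·Y^0·Z^3.
Collecting: F(X, Y, Z) = 3*X**3 + X**2*Y + 2*X**2*Z + 3*X*Y**2 + 2*X*Y*Z + 2*X*Z**2 + 2*Y**3 + 3*Y**2*Z + Y*Z**2 + 3*Z**3.


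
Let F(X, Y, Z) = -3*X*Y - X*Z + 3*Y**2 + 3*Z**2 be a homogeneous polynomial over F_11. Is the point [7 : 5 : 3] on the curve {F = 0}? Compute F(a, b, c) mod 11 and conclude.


F(7,5,3) ≡ 9 (mod 11); P is NOT on the curve.

Evaluate F(7, 5, 3) term-by-term (mod 11).
  -3*X*Y ↦ -3·7·5·1 = -105
  -X*Z ↦ -1·7·1·3 = -21
  3*Y**2 ↦ 3·1·25·1 = 75
  3*Z**2 ↦ 3·1·1·9 = 27
Sum: F(7, 5, 3) = (-105) + (-21) + (75) + (27) = -24.
Reducing mod 11: -24 ≡ 9 (mod 11).
Since F(a, b, c) ≡ 9 ≠ 0 (mod 11), P does NOT lie on the curve.


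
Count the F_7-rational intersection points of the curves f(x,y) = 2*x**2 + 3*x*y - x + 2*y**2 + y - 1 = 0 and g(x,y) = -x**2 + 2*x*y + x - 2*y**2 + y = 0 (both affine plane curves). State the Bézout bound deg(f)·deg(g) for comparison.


Common zeros: {(0, 4), (1, 0), (1, 5), (3, 2)}; count = 4; Bézout bound = 4.

deg(f) = 2, deg(g) = 2, so Bézout bound = 4.
Scan x ∈ F_7. For each x, list the y ∈ F_7 with f(x, y) ≡ 0 and those with g(x, y) ≡ 0 (mod 7); the common zeros in that column are the intersection.
  x = 0: f ≡ 0 at y ∈ {4, 6}; g ≡ 0 at y ∈ {0, 4}; common: {4}.
  x = 1: f ≡ 0 at y ∈ {0, 5}; g ≡ 0 at y ∈ {0, 5}; common: {0, 5}.
  x = 2: f ≡ 0 at y ∈ {1, 6}; g ≡ 0 at y ∈ {2, 4}; common: ∅.
  x = 3: f ≡ 0 at y ∈ {0, 2}; g ≡ 0 at y ∈ {2, 5}; common: {2}.
  x = 4: f ≡ 0 at y ∈ {1, 3}; g ≡ 0 at y ∈ ∅; common: ∅.
  x = 5: f ≡ 0 at y ∈ {2, 4}; g ≡ 0 at y ∈ ∅; common: ∅.
  x = 6: f ≡ 0 at y ∈ {3, 5}; g ≡ 0 at y ∈ ∅; common: ∅.
Collecting: common zeros = {(0, 4), (1, 0), (1, 5), (3, 2)}, so the count is 4.
Comparison with the Bézout bound: 4 ≤ 4 = deg(f)·deg(g), as expected for curves with no common component (the bound is attained).


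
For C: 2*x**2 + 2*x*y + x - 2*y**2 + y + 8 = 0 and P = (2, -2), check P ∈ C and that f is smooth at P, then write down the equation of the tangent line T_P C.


Tangent line at P: 5*x + 13*y + 16 = 0.

Step 1: f(2, -2) = 0, so P lies on C.
Step 2: partial derivatives
  f_x(x, y) = 4*x + 2*y + 1, f_y(x, y) = 2*x - 4*y + 1.
  f_x(P) = 5, f_y(P) = 13 (gradient nonzero, so P is smooth).
Step 3: tangent line at P: 5·(x − 2) + 13·(y − -2) = 0.
Expanding: 5*x + 13*y + 16 = 0.


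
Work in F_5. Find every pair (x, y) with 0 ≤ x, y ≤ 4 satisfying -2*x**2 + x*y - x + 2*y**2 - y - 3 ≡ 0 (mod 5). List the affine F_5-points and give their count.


Affine F_5-points: {(0, 4), (2, 1), (3, 1), (3, 3), (4, 2), (4, 4)}; count = 6.

For each of the 25 pairs (x, y) ∈ F_5², evaluate f(x, y) mod 5. Record the zeros.
  x = 0: [0↦2, 1↦3, 2↦3, 3↦2, 4↦0]  zeros at y ∈ {4}
  x = 1: [0↦4, 1↦1, 2↦2, 3↦2, 4↦1]  zeros at y ∈ ∅
  x = 2: [0↦2, 1↦0, 2↦2, 3↦3, 4↦3]  zeros at y ∈ {1}
  x = 3: [0↦1, 1↦0, 2↦3, 3↦0, 4↦1]  zeros at y ∈ {1, 3}
  x = 4: [0↦1, 1↦1, 2↦0, 3↦3, 4↦0]  zeros at y ∈ {2, 4}
Collecting zeros: affine points = {(0, 4), (2, 1), (3, 1), (3, 3), (4, 2), (4, 4)}.
Total count |C(F_5)_aff| = 6.


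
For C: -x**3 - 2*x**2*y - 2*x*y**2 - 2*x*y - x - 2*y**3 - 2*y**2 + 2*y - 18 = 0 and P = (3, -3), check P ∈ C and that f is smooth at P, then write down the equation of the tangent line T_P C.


Tangent line at P: -4*x - 28*y - 72 = 0.

Step 1: f(3, -3) = 0, so P lies on C.
Step 2: partial derivatives
  f_x(x, y) = -3*x**2 - 4*x*y - 2*y**2 - 2*y - 1, f_y(x, y) = -2*x**2 - 4*x*y - 2*x - 6*y**2 - 4*y + 2.
  f_x(P) = -4, f_y(P) = -28 (gradient nonzero, so P is smooth).
Step 3: tangent line at P: -4·(x − 3) + -28·(y − -3) = 0.
Expanding: -4*x - 28*y - 72 = 0.


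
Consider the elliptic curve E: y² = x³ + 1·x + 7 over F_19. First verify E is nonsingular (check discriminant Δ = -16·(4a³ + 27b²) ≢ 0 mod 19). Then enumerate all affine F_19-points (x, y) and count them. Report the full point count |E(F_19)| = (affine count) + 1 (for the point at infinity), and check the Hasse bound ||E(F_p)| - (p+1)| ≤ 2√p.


Affine points = {(0, 8), (0, 11), (1, 3), (1, 16), (2, 6), (2, 13), (5, 2), (5, 17), (6, 1), (6, 18), (9, 2), (9, 17), (11, 0), (17, 4), (17, 15), (18, 9), (18, 10)}; affine count = 17; |E(F_19)| = 18.

Discriminant check: Δ ∝ 4a³ + 27b² = 4·1³ + 27·7² = 4·1 + 27·49 ≡ 16 (mod 19). Nonzero ⇒ E is nonsingular.
For each x ∈ F_19, compute rhs = x³ + 1·x + 7 mod 19, then count y ∈ F_19 with y² ≡ rhs.
  x = 0: rhs = 7, matching y values: 8, 11 (2 points).
  x = 1: rhs = 9, matching y values: 3, 16 (2 points).
  x = 2: rhs = 17, matching y values: 6, 13 (2 points).
  x = 3: rhs = 18, matching y values: none (0 points).
  x = 4: rhs = 18, matching y values: none (0 points).
  x = 5: rhs = 4, matching y values: 2, 17 (2 points).
  x = 6: rhs = 1, matching y values: 1, 18 (2 points).
  x = 7: rhs = 15, matching y values: none (0 points).
  x = 8: rhs = 14, matching y values: none (0 points).
  x = 9: rhs = 4, matching y values: 2, 17 (2 points).
  x = 10: rhs = 10, matching y values: none (0 points).
  x = 11: rhs = 0, matching y values: 0 (1 points).
  x = 12: rhs = 18, matching y values: none (0 points).
  x = 13: rhs = 13, matching y values: none (0 points).
  x = 14: rhs = 10, matching y values: none (0 points).
  x = 15: rhs = 15, matching y values: none (0 points).
  x = 16: rhs = 15, matching y values: none (0 points).
  x = 17: rhs = 16, matching y values: 4, 15 (2 points).
  x = 18: rhs = 5, matching y values: 9, 10 (2 points).
Total affine count: 17.
Full point count |E(F_19)| = 17 + 1 = 18.
Hasse bound: |18 − (19+1)| = |-2| = 2 ≤ 2√19 ≈ 8.7178 ✓.


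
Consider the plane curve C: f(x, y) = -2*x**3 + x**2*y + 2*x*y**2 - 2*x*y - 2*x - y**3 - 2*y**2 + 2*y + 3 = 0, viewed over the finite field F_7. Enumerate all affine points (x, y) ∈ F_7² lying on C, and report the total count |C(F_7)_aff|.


Affine F_7-points: {(0, 6), (1, 2), (2, 1), (3, 1), (4, 0), (5, 3), (6, 0), (6, 1), (6, 2)}; count = 9.

For each of the 49 pairs (x, y) ∈ F_7², evaluate f(x, y) mod 7. Record the zeros.
  x = 0: [0↦3, 1↦2, 2↦5, 3↦6, 4↦6, 5↦6, 6↦0]  zeros at y ∈ {6}
  x = 1: [0↦6, 1↦6, 2↦0, 3↦3, 4↦2, 5↦5, 6↦6]  zeros at y ∈ {2}
  x = 2: [0↦4, 1↦0, 2↦1, 3↦1, 4↦1, 5↦2, 6↦5]  zeros at y ∈ {1}
  x = 3: [0↦6, 1↦0, 2↦3, 3↦2, 4↦5, 5↦6, 6↦6]  zeros at y ∈ {1}
  x = 4: [0↦0, 1↦1, 2↦1, 3↦1, 4↦2, 5↦5, 6↦4]  zeros at y ∈ {0}
  x = 5: [0↦2, 1↦5, 2↦4, 3↦0, 4↦1, 5↦1, 6↦1]  zeros at y ∈ {3}
  x = 6: [0↦0, 1↦0, 2↦0, 3↦1, 4↦4, 5↦3, 6↦6]  zeros at y ∈ {0, 1, 2}
Collecting zeros: affine points = {(0, 6), (1, 2), (2, 1), (3, 1), (4, 0), (5, 3), (6, 0), (6, 1), (6, 2)}.
Total count |C(F_7)_aff| = 9.


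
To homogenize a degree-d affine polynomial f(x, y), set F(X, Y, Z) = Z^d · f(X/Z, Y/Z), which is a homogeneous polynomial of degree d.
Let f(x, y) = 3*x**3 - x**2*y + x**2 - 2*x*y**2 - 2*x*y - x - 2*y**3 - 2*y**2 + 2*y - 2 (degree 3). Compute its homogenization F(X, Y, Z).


F(X, Y, Z) = 3*X**3 - X**2*Y + X**2*Z - 2*X*Y**2 - 2*X*Y*Z - X*Z**2 - 2*Y**3 - 2*Y**2*Z + 2*Y*Z**2 - 2*Z**3

deg(f) = 3.
Substitute x = X/Z, y = Y/Z into f, then multiply by Z^3.
  monomial 3·x^3·y^0 ↦ 3·X^3·Y^0·Z^0.
  monomial -1·x^2·y^1 ↦ -1·X^2·Y^1·Z^0.
  monomial 1·x^2·y^0 ↦ 1·X^2·Y^0·Z^1.
  monomial -2·x^1·y^2 ↦ -2·X^1·Y^2·Z^0.
  monomial -2·x^1·y^1 ↦ -2·X^1·Y^1·Z^1.
  monomial -1·x^1·y^0 ↦ -1·X^1·Y^0·Z^2.
  monomial -2·x^0·y^3 ↦ -2·X^0·Y^3·Z^0.
  monomial -2·x^0·y^2 ↦ -2·X^0·Y^2·Z^1.
  monomial 2·x^0·y^1 ↦ 2·X^0·Y^1·Z^2.
  monomial -2·x^0·y^0 ↦ -2·X^0·Y^0·Z^3.
Collecting: F(X, Y, Z) = 3*X**3 - X**2*Y + X**2*Z - 2*X*Y**2 - 2*X*Y*Z - X*Z**2 - 2*Y**3 - 2*Y**2*Z + 2*Y*Z**2 - 2*Z**3.


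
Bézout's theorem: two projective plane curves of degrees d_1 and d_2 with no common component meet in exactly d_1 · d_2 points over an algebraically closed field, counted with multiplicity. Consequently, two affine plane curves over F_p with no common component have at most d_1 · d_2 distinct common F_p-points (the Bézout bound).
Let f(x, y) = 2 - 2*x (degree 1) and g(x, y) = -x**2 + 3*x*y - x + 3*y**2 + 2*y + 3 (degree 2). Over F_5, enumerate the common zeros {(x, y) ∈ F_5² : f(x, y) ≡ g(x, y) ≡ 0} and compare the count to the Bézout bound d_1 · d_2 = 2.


Common zeros: ∅; count = 0; Bézout bound = 2.

deg(f) = 1, deg(g) = 2, so Bézout bound = 2.
Scan x ∈ F_5. For each x, list the y ∈ F_5 with f(x, y) ≡ 0 and those with g(x, y) ≡ 0 (mod 5); the common zeros in that column are the intersection.
  x = 0: f ≡ 0 at y ∈ ∅; g ≡ 0 at y ∈ ∅; common: ∅.
  x = 1: f ≡ 0 at y ∈ {0, 1, 2, 3, 4}; g ≡ 0 at y ∈ ∅; common: ∅.
  x = 2: f ≡ 0 at y ∈ ∅; g ≡ 0 at y ∈ {2}; common: ∅.
  x = 3: f ≡ 0 at y ∈ ∅; g ≡ 0 at y ∈ {1, 2}; common: ∅.
  x = 4: f ≡ 0 at y ∈ ∅; g ≡ 0 at y ∈ {1}; common: ∅.
Collecting: common zeros = ∅, so the count is 0.
Comparison with the Bézout bound: 0 ≤ 2 = deg(f)·deg(g), as expected for curves with no common component (the affine F_5-count falls short of the bound because intersections may lie at infinity, over extension fields, or carry multiplicity).


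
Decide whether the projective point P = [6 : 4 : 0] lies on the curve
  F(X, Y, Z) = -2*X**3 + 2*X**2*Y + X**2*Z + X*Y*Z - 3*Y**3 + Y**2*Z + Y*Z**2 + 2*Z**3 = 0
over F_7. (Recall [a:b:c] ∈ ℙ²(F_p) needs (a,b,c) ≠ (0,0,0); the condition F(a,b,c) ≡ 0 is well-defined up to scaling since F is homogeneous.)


F(6,4,0) ≡ 0 (mod 7); P is on the curve.

Evaluate F(6, 4, 0) term-by-term (mod 7).
  -2*X**3 ↦ -2·216·1·1 = -432
  2*X**2*Y ↦ 2·36·4·1 = 288
  X**2*Z ↦ 1·36·1·0 = 0
  X*Y*Z ↦ 1·6·4·0 = 0
  -3*Y**3 ↦ -3·1·64·1 = -192
  Y**2*Z ↦ 1·1·16·0 = 0
  Y*Z**2 ↦ 1·1·4·0 = 0
  2*Z**3 ↦ 2·1·1·0 = 0
Sum: F(6, 4, 0) = (-432) + (288) + (0) + (0) + (-192) + (0) + (0) + (0) = -336.
Reducing mod 7: -336 ≡ 0 (mod 7).
Since F(a, b, c) ≡ 0 (mod 7), P lies on the curve.


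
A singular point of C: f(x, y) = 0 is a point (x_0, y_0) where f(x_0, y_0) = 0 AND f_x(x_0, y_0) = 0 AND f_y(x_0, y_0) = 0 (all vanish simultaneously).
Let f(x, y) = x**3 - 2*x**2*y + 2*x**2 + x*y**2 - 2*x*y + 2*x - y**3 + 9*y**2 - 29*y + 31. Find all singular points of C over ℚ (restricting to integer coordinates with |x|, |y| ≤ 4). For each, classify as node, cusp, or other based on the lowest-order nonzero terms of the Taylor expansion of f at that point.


Singular points: {(1, 3)}; classification: node.

Compute partial derivatives:
  f_x = 3*x**2 - 4*x*y + 4*x + y**2 - 2*y + 2.
  f_y = -2*x**2 + 2*x*y - 2*x - 3*y**2 + 18*y - 29.
Scan x_0 ∈ {−4, ..., 4}. For each x_0, f_y(x_0, y) is a polynomial in y; find its integer roots y ∈ {−4, ..., 4}, then test f_x and f at those candidates.
  x = -4: f_y(-4, y) = -3*y**2 + 10*y - 53; no integer root y with |y| ≤ 4.
  x = -3: f_y(-3, y) = -3*y**2 + 12*y - 41; no integer root y with |y| ≤ 4.
  x = -2: f_y(-2, y) = -3*y**2 + 14*y - 33; no integer root y with |y| ≤ 4.
  x = -1: f_y(-1, y) = -3*y**2 + 16*y - 29; no integer root y with |y| ≤ 4.
  x = 0: f_y(0, y) = -3*y**2 + 18*y - 29; no integer root y with |y| ≤ 4.
  x = 1: f_y(1, y) = -3*y**2 + 20*y - 33; vanishes at y ∈ {3}. (1, 3): f_x = 0, f = 0 — SINGULAR.
  x = 2: f_y(2, y) = -3*y**2 + 22*y - 41; no integer root y with |y| ≤ 4.
  x = 3: f_y(3, y) = -3*y**2 + 24*y - 53; no integer root y with |y| ≤ 4.
  x = 4: f_y(4, y) = -3*y**2 + 26*y - 69; no integer root y with |y| ≤ 4.
Only singular point on the grid: (1, 3).
Classify: substitute x = 1 + u, y = 3 + v and expand: f = u**3 - 2*u**2*v - u**2 + u*v**2 - v**3 + v**2.
No constant or linear terms (consistent with a singular point). Quadratic part: -u**2 + v**2. Cubic part: u**3 - 2*u**2*v + u*v**2 - v**3.
The quadratic part v**2 - u**2 = (v − u)(v + u) splits into two distinct linear factors, so there are two distinct tangent lines y − 3 = ±(x − 1) — this is a node (ordinary double point).
Classification: node.


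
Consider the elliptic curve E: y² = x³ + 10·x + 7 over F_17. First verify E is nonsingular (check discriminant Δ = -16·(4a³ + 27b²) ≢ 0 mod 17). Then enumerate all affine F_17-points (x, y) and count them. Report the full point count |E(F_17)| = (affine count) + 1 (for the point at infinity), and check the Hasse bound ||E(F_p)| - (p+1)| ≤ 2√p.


Affine points = {(1, 1), (1, 16), (2, 1), (2, 16), (3, 8), (3, 9), (4, 3), (4, 14), (8, 2), (8, 15), (10, 6), (10, 11), (12, 6), (12, 11), (14, 1), (14, 16), (15, 8), (15, 9), (16, 8), (16, 9)}; affine count = 20; |E(F_17)| = 21.

Discriminant check: Δ ∝ 4a³ + 27b² = 4·10³ + 27·7² = 4·1000 + 27·49 ≡ 2 (mod 17). Nonzero ⇒ E is nonsingular.
For each x ∈ F_17, compute rhs = x³ + 10·x + 7 mod 17, then count y ∈ F_17 with y² ≡ rhs.
  x = 0: rhs = 7, matching y values: none (0 points).
  x = 1: rhs = 1, matching y values: 1, 16 (2 points).
  x = 2: rhs = 1, matching y values: 1, 16 (2 points).
  x = 3: rhs = 13, matching y values: 8, 9 (2 points).
  x = 4: rhs = 9, matching y values: 3, 14 (2 points).
  x = 5: rhs = 12, matching y values: none (0 points).
  x = 6: rhs = 11, matching y values: none (0 points).
  x = 7: rhs = 12, matching y values: none (0 points).
  x = 8: rhs = 4, matching y values: 2, 15 (2 points).
  x = 9: rhs = 10, matching y values: none (0 points).
  x = 10: rhs = 2, matching y values: 6, 11 (2 points).
  x = 11: rhs = 3, matching y values: none (0 points).
  x = 12: rhs = 2, matching y values: 6, 11 (2 points).
  x = 13: rhs = 5, matching y values: none (0 points).
  x = 14: rhs = 1, matching y values: 1, 16 (2 points).
  x = 15: rhs = 13, matching y values: 8, 9 (2 points).
  x = 16: rhs = 13, matching y values: 8, 9 (2 points).
Total affine count: 20.
Full point count |E(F_17)| = 20 + 1 = 21.
Hasse bound: |21 − (17+1)| = |3| = 3 ≤ 2√17 ≈ 8.2462 ✓.


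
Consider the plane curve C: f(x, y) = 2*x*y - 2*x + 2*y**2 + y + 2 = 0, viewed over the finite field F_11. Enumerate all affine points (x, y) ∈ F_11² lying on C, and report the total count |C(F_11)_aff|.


Affine F_11-points: {(1, 0), (1, 4), (3, 6), (3, 7), (5, 2), (5, 9), (8, 3), (8, 5), (9, 8), (9, 10)}; count = 10.

For each of the 121 pairs (x, y) ∈ F_11², evaluate f(x, y) mod 11. Record the zeros.
  x = 0: [0↦2, 1↦5, 2↦1, 3↦1, 4↦5, 5↦2, 6↦3, 7↦8, 8↦6, 9↦8, 10↦3]  zeros at y ∈ ∅
  x = 1: [0↦0, 1↦5, 2↦3, 3↦5, 4↦0, 5↦10, 6↦2, 7↦9, 8↦9, 9↦2, 10↦10]  zeros at y ∈ {0, 4}
  x = 2: [0↦9, 1↦5, 2↦5, 3↦9, 4↦6, 5↦7, 6↦1, 7↦10, 8↦1, 9↦7, 10↦6]  zeros at y ∈ ∅
  x = 3: [0↦7, 1↦5, 2↦7, 3↦2, 4↦1, 5↦4, 6↦0, 7↦0, 8↦4, 9↦1, 10↦2]  zeros at y ∈ {6, 7}
  x = 4: [0↦5, 1↦5, 2↦9, 3↦6, 4↦7, 5↦1, 6↦10, 7↦1, 8↦7, 9↦6, 10↦9]  zeros at y ∈ ∅
  x = 5: [0↦3, 1↦5, 2↦0, 3↦10, 4↦2, 5↦9, 6↦9, 7↦2, 8↦10, 9↦0, 10↦5]  zeros at y ∈ {2, 9}
  x = 6: [0↦1, 1↦5, 2↦2, 3↦3, 4↦8, 5↦6, 6↦8, 7↦3, 8↦2, 9↦5, 10↦1]  zeros at y ∈ ∅
  x = 7: [0↦10, 1↦5, 2↦4, 3↦7, 4↦3, 5↦3, 6↦7, 7↦4, 8↦5, 9↦10, 10↦8]  zeros at y ∈ ∅
  x = 8: [0↦8, 1↦5, 2↦6, 3↦0, 4↦9, 5↦0, 6↦6, 7↦5, 8↦8, 9↦4, 10↦4]  zeros at y ∈ {3, 5}
  x = 9: [0↦6, 1↦5, 2↦8, 3↦4, 4↦4, 5↦8, 6↦5, 7↦6, 8↦0, 9↦9, 10↦0]  zeros at y ∈ {8, 10}
  x = 10: [0↦4, 1↦5, 2↦10, 3↦8, 4↦10, 5↦5, 6↦4, 7↦7, 8↦3, 9↦3, 10↦7]  zeros at y ∈ ∅
Collecting zeros: affine points = {(1, 0), (1, 4), (3, 6), (3, 7), (5, 2), (5, 9), (8, 3), (8, 5), (9, 8), (9, 10)}.
Total count |C(F_11)_aff| = 10.


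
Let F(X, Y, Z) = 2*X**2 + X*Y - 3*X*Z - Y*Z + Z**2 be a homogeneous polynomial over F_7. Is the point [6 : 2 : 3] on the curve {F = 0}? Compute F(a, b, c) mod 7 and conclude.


F(6,2,3) ≡ 5 (mod 7); P is NOT on the curve.

Evaluate F(6, 2, 3) term-by-term (mod 7).
  2*X**2 ↦ 2·36·1·1 = 72
  X*Y ↦ 1·6·2·1 = 12
  -3*X*Z ↦ -3·6·1·3 = -54
  -Y*Z ↦ -1·1·2·3 = -6
  Z**2 ↦ 1·1·1·9 = 9
Sum: F(6, 2, 3) = (72) + (12) + (-54) + (-6) + (9) = 33.
Reducing mod 7: 33 ≡ 5 (mod 7).
Since F(a, b, c) ≡ 5 ≠ 0 (mod 7), P does NOT lie on the curve.


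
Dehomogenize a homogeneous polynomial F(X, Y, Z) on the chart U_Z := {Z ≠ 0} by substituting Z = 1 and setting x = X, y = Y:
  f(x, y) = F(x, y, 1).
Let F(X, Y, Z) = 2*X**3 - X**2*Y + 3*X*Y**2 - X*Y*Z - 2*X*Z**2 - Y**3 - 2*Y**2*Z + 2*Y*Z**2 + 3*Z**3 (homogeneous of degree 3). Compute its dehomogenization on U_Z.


f(x, y) = 2*x**3 - x**2*y + 3*x*y**2 - x*y - 2*x - y**3 - 2*y**2 + 2*y + 3

On U_Z we set Z = 1. Each monomial c·X^i·Y^j·Z^k in F becomes c·x^i·y^j·1^k = c·x^i·y^j.
Substituting Z = 1: F(X, Y, 1) = 2*x**3 - x**2*y + 3*x*y**2 - x*y - 2*x - y**3 - 2*y**2 + 2*y + 3.
Note: deg(f) ≤ deg(F) = 3; strict inequality happens when F is divisible by Z (lost terms).
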